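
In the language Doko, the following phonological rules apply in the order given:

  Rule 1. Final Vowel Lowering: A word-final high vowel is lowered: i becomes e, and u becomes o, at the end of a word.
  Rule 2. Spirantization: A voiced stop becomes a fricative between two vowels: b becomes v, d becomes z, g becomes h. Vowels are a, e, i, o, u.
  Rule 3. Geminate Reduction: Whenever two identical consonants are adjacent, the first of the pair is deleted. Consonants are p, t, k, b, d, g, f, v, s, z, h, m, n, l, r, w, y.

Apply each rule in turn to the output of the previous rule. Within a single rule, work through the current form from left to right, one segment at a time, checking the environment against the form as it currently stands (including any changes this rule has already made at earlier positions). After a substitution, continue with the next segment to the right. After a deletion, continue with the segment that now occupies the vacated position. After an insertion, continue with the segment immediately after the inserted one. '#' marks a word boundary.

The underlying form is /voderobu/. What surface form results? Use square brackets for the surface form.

Rule 1 Final Vowel Lowering: [voderobu] → [voderobo]
Rule 2 Spirantization: [voderobo] → [vozerovo]
Rule 3 Geminate Reduction: no change — [vozerovo]

[vozerovo]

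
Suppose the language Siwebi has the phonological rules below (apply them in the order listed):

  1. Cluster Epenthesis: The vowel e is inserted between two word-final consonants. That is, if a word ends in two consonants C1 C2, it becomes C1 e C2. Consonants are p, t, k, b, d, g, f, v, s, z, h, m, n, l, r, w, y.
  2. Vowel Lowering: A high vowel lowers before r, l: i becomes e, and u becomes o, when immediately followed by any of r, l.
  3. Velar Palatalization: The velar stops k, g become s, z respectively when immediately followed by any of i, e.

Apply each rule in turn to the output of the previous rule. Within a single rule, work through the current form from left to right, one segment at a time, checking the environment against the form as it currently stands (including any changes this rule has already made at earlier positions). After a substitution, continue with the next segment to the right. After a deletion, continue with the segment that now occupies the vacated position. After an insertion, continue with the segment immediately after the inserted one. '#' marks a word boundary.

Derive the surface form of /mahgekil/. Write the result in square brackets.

[mahzesel]

1 Cluster Epenthesis: no change — [mahgekil]
2 Vowel Lowering: [mahgekil] → [mahgekel]
3 Velar Palatalization: [mahgekel] → [mahzesel]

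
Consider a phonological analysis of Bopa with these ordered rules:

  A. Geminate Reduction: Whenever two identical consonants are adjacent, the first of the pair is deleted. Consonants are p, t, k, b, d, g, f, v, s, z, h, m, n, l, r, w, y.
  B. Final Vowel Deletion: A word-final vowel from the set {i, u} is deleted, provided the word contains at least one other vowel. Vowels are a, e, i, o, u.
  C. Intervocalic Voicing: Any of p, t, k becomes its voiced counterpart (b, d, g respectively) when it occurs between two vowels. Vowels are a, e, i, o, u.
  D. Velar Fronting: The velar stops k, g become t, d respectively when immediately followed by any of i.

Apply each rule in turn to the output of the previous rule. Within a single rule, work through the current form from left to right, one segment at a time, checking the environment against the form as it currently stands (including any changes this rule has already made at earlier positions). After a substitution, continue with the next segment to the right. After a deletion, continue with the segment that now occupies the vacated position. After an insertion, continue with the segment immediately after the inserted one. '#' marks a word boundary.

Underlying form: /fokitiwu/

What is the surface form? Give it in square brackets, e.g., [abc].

A Geminate Reduction: no change — [fokitiwu]
B Final Vowel Deletion: [fokitiwu] → [fokitiw]
C Intervocalic Voicing: [fokitiw] → [fogidiw]
D Velar Fronting: [fogidiw] → [fodidiw]

[fodidiw]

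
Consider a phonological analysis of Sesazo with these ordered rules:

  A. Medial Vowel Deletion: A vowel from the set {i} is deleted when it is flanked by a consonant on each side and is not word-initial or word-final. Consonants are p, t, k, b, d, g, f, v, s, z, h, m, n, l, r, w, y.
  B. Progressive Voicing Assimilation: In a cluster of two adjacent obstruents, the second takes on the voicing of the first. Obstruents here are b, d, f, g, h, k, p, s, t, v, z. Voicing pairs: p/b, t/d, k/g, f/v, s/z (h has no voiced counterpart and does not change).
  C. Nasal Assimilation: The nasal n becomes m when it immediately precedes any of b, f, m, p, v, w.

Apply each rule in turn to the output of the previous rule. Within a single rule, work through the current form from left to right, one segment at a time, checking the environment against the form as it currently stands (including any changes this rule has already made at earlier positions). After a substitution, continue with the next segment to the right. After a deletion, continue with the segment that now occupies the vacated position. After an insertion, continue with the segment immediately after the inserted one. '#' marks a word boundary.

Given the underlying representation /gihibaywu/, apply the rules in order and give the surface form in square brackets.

A Medial Vowel Deletion: [gihibaywu] → [ghbaywu]
B Progressive Voicing Assimilation: [ghbaywu] → [ghpaywu]
C Nasal Assimilation: no change — [ghpaywu]

[ghpaywu]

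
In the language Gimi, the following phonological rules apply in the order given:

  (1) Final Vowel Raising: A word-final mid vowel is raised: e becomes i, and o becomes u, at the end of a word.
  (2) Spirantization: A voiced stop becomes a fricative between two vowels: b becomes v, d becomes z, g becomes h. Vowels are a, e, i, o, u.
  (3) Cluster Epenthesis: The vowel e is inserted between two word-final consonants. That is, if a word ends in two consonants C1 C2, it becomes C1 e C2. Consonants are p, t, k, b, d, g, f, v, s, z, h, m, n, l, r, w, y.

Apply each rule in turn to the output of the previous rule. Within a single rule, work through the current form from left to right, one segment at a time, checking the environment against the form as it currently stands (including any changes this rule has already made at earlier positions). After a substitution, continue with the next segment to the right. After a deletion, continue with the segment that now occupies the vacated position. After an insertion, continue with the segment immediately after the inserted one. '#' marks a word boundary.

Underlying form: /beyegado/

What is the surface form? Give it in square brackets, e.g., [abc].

[beyehazu]

(1) Final Vowel Raising: [beyegado] → [beyegadu]
(2) Spirantization: [beyegadu] → [beyehazu]
(3) Cluster Epenthesis: no change — [beyehazu]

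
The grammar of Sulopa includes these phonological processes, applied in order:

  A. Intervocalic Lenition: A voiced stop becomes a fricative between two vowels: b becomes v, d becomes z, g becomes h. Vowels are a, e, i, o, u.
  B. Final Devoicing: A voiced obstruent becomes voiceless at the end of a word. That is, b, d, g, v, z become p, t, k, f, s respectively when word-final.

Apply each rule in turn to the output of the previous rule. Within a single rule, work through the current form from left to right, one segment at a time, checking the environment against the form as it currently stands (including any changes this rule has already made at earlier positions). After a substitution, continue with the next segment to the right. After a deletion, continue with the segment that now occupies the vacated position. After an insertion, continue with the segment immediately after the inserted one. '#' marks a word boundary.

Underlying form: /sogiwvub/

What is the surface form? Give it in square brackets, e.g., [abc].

A Intervocalic Lenition: [sogiwvub] → [sohiwvub]
B Final Devoicing: [sohiwvub] → [sohiwvup]

[sohiwvup]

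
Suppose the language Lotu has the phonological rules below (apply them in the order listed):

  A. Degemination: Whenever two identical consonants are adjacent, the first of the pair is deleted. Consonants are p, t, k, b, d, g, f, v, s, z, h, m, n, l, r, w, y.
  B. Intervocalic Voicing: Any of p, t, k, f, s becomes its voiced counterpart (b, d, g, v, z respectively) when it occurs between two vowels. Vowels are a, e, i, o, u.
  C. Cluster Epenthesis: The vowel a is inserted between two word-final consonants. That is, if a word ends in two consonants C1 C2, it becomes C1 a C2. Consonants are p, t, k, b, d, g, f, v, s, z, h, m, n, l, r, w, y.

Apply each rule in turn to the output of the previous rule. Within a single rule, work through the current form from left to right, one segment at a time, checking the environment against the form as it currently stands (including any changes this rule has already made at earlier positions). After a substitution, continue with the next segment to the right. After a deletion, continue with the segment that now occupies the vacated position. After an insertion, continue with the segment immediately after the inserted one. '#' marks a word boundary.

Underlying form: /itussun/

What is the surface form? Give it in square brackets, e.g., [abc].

[iduzun]

A Degemination: [itussun] → [itusun]
B Intervocalic Voicing: [itusun] → [iduzun]
C Cluster Epenthesis: no change — [iduzun]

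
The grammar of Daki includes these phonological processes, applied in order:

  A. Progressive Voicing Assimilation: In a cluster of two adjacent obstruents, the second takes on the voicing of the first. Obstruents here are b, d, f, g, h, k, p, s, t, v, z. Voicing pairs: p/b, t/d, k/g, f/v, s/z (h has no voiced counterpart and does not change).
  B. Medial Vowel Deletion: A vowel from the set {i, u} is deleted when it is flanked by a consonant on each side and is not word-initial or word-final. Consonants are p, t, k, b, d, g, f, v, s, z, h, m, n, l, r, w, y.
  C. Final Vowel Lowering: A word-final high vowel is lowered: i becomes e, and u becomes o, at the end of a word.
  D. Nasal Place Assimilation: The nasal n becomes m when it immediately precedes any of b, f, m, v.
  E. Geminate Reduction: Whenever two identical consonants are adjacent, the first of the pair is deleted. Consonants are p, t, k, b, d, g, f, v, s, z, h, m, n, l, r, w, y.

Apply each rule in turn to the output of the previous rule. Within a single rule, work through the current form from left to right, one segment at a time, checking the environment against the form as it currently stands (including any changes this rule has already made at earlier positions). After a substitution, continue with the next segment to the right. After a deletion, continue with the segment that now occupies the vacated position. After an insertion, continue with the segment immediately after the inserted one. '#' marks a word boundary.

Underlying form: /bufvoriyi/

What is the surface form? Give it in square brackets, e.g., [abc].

[bforye]

A Progressive Voicing Assimilation: [bufvoriyi] → [bufforiyi]
B Medial Vowel Deletion: [bufforiyi] → [bfforyi]
C Final Vowel Lowering: [bfforyi] → [bfforye]
D Nasal Place Assimilation: no change — [bfforye]
E Geminate Reduction: [bfforye] → [bforye]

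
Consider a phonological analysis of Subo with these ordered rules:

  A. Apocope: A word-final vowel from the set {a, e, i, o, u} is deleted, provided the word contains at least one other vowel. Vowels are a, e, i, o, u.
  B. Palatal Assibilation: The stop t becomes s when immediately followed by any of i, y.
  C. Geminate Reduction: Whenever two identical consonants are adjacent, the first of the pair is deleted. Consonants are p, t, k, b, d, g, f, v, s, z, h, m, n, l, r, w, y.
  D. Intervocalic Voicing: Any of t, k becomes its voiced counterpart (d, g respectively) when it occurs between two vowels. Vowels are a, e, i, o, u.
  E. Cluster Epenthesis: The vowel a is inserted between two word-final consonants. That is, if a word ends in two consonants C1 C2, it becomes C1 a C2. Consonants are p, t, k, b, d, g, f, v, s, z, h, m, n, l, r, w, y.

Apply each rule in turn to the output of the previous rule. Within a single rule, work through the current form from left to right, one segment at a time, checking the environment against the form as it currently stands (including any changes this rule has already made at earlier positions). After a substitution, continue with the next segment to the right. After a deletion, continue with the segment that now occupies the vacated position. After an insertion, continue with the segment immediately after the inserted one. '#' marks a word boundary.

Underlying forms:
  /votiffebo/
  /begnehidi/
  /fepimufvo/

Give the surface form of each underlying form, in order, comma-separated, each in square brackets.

/votiffebo/:
  A Apocope: [votiffebo] → [votiffeb]
  B Palatal Assibilation: [votiffeb] → [vosiffeb]
  C Geminate Reduction: [vosiffeb] → [vosifeb]
  D Intervocalic Voicing: no change — [vosifeb]
  E Cluster Epenthesis: no change — [vosifeb]
/begnehidi/:
  A Apocope: [begnehidi] → [begnehid]
  B Palatal Assibilation: no change — [begnehid]
  C Geminate Reduction: no change — [begnehid]
  D Intervocalic Voicing: no change — [begnehid]
  E Cluster Epenthesis: no change — [begnehid]
/fepimufvo/:
  A Apocope: [fepimufvo] → [fepimufv]
  B Palatal Assibilation: no change — [fepimufv]
  C Geminate Reduction: no change — [fepimufv]
  D Intervocalic Voicing: no change — [fepimufv]
  E Cluster Epenthesis: [fepimufv] → [fepimufav]

[vosifeb], [begnehid], [fepimufav]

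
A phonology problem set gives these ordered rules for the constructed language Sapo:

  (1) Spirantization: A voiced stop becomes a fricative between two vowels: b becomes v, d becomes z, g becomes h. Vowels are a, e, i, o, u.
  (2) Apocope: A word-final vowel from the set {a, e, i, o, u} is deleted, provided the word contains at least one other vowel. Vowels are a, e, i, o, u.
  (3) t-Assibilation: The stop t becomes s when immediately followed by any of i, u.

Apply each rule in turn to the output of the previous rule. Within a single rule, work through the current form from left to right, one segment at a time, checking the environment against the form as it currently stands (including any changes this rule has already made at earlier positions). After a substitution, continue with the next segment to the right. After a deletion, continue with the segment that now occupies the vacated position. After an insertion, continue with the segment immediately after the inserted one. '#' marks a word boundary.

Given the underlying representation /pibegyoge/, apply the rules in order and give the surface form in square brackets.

[pivegyoh]

(1) Spirantization: [pibegyoge] → [pivegyohe]
(2) Apocope: [pivegyohe] → [pivegyoh]
(3) t-Assibilation: no change — [pivegyoh]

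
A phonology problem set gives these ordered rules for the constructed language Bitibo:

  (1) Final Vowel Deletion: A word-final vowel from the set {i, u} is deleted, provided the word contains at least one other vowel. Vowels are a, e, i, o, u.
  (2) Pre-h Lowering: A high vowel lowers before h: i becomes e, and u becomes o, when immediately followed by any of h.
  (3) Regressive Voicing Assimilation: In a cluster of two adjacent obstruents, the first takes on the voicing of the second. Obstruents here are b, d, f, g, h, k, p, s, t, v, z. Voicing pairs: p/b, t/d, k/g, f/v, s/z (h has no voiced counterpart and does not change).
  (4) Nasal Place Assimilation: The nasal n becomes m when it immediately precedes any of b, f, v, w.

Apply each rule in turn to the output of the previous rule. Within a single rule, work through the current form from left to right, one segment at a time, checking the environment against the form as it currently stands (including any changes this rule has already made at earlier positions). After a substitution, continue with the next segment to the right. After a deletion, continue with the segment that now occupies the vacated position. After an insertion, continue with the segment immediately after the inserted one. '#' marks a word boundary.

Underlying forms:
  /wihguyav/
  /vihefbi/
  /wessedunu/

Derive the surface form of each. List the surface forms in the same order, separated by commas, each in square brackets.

/wihguyav/:
  (1) Final Vowel Deletion: no change — [wihguyav]
  (2) Pre-h Lowering: [wihguyav] → [wehguyav]
  (3) Regressive Voicing Assimilation: no change — [wehguyav]
  (4) Nasal Place Assimilation: no change — [wehguyav]
/vihefbi/:
  (1) Final Vowel Deletion: [vihefbi] → [vihefb]
  (2) Pre-h Lowering: [vihefb] → [vehefb]
  (3) Regressive Voicing Assimilation: [vehefb] → [vehevb]
  (4) Nasal Place Assimilation: no change — [vehevb]
/wessedunu/:
  (1) Final Vowel Deletion: [wessedunu] → [wessedun]
  (2) Pre-h Lowering: no change — [wessedun]
  (3) Regressive Voicing Assimilation: no change — [wessedun]
  (4) Nasal Place Assimilation: no change — [wessedun]

[wehguyav], [vehevb], [wessedun]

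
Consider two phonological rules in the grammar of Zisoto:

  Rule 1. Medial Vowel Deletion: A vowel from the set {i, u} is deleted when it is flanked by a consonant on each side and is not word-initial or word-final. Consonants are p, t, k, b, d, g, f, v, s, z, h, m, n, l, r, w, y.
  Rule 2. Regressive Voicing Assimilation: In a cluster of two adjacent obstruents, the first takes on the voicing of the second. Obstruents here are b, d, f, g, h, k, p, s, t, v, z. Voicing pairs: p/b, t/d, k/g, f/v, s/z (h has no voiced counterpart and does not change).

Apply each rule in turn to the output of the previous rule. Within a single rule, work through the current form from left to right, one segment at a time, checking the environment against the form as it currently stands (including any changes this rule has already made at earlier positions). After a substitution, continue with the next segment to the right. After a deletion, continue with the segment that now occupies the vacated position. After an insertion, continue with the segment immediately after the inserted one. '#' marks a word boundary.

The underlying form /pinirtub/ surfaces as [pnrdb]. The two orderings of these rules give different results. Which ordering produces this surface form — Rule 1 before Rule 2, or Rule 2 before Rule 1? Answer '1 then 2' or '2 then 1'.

1 then 2

Order 1 then 2:
  1 Medial Vowel Deletion: [pinirtub] → [pnrtb]
  2 Regressive Voicing Assimilation: [pnrtb] → [pnrdb]
  result: [pnrdb]
Order 2 then 1:
  2 Regressive Voicing Assimilation: no change — [pinirtub]
  1 Medial Vowel Deletion: [pinirtub] → [pnrtb]
  result: [pnrtb]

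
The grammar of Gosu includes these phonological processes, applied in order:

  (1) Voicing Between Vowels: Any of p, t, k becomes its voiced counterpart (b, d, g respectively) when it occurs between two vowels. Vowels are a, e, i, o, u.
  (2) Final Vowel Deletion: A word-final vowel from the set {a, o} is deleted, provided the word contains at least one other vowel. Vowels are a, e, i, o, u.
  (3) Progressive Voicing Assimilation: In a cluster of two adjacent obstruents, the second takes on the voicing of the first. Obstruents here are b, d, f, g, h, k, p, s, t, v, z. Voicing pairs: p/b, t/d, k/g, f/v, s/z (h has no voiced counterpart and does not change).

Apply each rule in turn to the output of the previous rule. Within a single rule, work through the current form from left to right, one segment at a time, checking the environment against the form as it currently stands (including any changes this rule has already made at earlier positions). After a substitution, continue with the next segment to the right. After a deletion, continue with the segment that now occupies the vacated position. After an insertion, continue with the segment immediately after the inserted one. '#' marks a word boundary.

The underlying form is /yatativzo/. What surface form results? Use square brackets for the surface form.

[yadadivz]

(1) Voicing Between Vowels: [yatativzo] → [yadadivzo]
(2) Final Vowel Deletion: [yadadivzo] → [yadadivz]
(3) Progressive Voicing Assimilation: no change — [yadadivz]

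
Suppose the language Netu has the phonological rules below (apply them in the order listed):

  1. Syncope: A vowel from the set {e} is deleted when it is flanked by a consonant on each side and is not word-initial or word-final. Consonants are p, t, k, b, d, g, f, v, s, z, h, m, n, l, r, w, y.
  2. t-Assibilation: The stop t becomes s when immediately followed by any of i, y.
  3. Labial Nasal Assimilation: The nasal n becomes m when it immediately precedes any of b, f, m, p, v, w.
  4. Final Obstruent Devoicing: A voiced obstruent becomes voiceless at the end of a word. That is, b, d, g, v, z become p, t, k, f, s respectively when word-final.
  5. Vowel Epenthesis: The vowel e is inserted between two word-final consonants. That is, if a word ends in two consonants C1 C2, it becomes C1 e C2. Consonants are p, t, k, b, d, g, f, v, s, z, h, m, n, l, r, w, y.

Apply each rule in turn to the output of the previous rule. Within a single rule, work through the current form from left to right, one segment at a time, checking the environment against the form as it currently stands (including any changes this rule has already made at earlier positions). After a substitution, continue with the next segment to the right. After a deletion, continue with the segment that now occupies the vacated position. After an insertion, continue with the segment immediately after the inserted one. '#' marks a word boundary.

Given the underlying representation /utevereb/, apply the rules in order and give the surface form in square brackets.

[utvrep]

1 Syncope: [utevereb] → [utvrb]
2 t-Assibilation: no change — [utvrb]
3 Labial Nasal Assimilation: no change — [utvrb]
4 Final Obstruent Devoicing: [utvrb] → [utvrp]
5 Vowel Epenthesis: [utvrp] → [utvrep]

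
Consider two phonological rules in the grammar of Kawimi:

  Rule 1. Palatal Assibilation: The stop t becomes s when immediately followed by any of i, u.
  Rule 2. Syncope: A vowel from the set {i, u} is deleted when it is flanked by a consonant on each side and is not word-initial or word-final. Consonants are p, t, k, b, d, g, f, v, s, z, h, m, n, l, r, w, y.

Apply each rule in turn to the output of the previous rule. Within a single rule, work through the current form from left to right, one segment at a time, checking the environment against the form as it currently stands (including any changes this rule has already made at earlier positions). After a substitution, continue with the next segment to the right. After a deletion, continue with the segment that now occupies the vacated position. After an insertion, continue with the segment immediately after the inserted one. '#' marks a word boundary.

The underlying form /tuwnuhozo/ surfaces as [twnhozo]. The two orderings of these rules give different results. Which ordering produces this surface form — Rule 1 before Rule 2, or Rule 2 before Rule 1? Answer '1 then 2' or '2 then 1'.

2 then 1

Order 1 then 2:
  1 Palatal Assibilation: [tuwnuhozo] → [suwnuhozo]
  2 Syncope: [suwnuhozo] → [swnhozo]
  result: [swnhozo]
Order 2 then 1:
  2 Syncope: [tuwnuhozo] → [twnhozo]
  1 Palatal Assibilation: no change — [twnhozo]
  result: [twnhozo]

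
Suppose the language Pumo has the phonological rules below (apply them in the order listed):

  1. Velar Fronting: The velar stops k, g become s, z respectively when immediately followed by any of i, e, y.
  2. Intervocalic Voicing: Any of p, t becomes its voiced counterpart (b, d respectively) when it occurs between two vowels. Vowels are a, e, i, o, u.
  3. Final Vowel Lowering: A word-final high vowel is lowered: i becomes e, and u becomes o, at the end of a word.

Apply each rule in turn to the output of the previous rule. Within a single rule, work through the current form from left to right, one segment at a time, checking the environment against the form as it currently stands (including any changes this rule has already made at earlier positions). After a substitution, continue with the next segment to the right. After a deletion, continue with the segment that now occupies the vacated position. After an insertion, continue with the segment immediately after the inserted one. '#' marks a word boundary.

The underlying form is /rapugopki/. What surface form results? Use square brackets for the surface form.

[rabugopse]

1 Velar Fronting: [rapugopki] → [rapugopsi]
2 Intervocalic Voicing: [rapugopsi] → [rabugopsi]
3 Final Vowel Lowering: [rabugopsi] → [rabugopse]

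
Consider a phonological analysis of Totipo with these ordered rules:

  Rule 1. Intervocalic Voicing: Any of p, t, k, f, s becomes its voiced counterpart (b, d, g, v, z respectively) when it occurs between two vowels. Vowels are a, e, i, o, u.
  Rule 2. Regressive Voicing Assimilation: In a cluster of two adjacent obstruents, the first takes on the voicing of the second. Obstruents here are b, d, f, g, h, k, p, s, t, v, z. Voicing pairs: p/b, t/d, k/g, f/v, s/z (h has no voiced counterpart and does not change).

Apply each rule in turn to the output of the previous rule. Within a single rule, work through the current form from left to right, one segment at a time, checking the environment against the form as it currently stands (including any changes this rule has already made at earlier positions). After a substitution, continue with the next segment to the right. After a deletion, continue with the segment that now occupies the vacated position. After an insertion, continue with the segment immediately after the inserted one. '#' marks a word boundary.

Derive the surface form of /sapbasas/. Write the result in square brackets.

[sabbazas]

Rule 1 Intervocalic Voicing: [sapbasas] → [sapbazas]
Rule 2 Regressive Voicing Assimilation: [sapbazas] → [sabbazas]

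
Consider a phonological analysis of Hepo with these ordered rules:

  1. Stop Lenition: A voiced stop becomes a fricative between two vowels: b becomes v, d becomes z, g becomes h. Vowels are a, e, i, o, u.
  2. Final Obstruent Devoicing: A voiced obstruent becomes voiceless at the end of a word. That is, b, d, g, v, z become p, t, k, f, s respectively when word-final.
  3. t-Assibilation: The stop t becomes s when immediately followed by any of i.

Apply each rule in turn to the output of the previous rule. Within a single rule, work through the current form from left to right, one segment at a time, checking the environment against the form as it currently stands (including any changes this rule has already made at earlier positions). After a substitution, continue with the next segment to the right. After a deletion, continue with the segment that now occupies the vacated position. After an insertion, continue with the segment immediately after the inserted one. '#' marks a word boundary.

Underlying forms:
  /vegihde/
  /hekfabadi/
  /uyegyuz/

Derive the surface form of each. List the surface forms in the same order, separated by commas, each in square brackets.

[vehihde], [hekfavazi], [uyegyus]

/vegihde/:
  1 Stop Lenition: [vegihde] → [vehihde]
  2 Final Obstruent Devoicing: no change — [vehihde]
  3 t-Assibilation: no change — [vehihde]
/hekfabadi/:
  1 Stop Lenition: [hekfabadi] → [hekfavazi]
  2 Final Obstruent Devoicing: no change — [hekfavazi]
  3 t-Assibilation: no change — [hekfavazi]
/uyegyuz/:
  1 Stop Lenition: no change — [uyegyuz]
  2 Final Obstruent Devoicing: [uyegyuz] → [uyegyus]
  3 t-Assibilation: no change — [uyegyus]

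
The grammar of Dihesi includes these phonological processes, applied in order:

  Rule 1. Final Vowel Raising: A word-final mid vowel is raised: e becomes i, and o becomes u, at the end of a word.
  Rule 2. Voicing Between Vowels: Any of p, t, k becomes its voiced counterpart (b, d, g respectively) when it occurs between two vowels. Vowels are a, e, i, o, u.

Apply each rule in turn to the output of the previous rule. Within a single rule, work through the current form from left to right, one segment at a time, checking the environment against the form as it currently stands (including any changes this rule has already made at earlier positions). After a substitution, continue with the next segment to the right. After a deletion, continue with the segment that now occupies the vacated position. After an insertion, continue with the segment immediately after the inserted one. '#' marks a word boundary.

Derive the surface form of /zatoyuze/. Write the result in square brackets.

Rule 1 Final Vowel Raising: [zatoyuze] → [zatoyuzi]
Rule 2 Voicing Between Vowels: [zatoyuzi] → [zadoyuzi]

[zadoyuzi]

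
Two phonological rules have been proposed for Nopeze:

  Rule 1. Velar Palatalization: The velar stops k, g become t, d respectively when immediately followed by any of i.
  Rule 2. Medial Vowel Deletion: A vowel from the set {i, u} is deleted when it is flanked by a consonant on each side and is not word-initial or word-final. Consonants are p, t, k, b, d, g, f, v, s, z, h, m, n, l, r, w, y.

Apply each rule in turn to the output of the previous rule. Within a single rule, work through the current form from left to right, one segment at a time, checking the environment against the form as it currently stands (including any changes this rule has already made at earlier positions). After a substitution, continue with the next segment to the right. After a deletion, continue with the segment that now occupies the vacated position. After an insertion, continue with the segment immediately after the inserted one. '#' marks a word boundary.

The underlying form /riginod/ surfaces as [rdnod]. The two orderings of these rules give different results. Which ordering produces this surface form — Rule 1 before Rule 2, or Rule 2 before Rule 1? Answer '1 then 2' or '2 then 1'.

1 then 2

Order 1 then 2:
  1 Velar Palatalization: [riginod] → [ridinod]
  2 Medial Vowel Deletion: [ridinod] → [rdnod]
  result: [rdnod]
Order 2 then 1:
  2 Medial Vowel Deletion: [riginod] → [rgnod]
  1 Velar Palatalization: no change — [rgnod]
  result: [rgnod]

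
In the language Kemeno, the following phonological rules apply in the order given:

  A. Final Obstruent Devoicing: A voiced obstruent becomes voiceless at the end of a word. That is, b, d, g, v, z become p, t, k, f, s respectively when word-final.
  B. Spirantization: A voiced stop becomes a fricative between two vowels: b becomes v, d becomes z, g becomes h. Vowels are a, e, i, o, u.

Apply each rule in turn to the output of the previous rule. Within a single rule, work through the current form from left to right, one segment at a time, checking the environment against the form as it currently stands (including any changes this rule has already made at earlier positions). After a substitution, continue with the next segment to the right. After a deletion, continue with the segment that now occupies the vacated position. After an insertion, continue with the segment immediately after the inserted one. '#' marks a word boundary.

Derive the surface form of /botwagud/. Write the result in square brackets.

A Final Obstruent Devoicing: [botwagud] → [botwagut]
B Spirantization: [botwagut] → [botwahut]

[botwahut]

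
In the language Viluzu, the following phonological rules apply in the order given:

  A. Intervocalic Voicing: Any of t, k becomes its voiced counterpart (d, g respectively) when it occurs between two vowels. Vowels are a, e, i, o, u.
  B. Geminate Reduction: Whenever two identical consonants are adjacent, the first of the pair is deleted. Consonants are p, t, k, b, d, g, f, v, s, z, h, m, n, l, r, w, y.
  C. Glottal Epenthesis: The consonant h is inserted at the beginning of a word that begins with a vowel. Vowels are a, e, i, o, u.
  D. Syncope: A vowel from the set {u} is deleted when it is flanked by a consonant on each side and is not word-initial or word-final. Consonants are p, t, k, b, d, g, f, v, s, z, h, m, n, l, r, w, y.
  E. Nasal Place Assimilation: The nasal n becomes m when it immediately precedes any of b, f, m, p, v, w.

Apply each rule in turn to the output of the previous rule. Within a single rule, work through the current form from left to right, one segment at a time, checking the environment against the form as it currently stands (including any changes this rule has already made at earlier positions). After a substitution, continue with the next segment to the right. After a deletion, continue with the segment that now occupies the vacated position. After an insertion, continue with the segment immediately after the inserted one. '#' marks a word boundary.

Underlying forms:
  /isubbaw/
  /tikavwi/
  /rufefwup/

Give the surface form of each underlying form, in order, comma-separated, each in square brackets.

/isubbaw/:
  A Intervocalic Voicing: no change — [isubbaw]
  B Geminate Reduction: [isubbaw] → [isubaw]
  C Glottal Epenthesis: [isubaw] → [hisubaw]
  D Syncope: [hisubaw] → [hisbaw]
  E Nasal Place Assimilation: no change — [hisbaw]
/tikavwi/:
  A Intervocalic Voicing: [tikavwi] → [tigavwi]
  B Geminate Reduction: no change — [tigavwi]
  C Glottal Epenthesis: no change — [tigavwi]
  D Syncope: no change — [tigavwi]
  E Nasal Place Assimilation: no change — [tigavwi]
/rufefwup/:
  A Intervocalic Voicing: no change — [rufefwup]
  B Geminate Reduction: no change — [rufefwup]
  C Glottal Epenthesis: no change — [rufefwup]
  D Syncope: [rufefwup] → [rfefwp]
  E Nasal Place Assimilation: no change — [rfefwp]

[hisbaw], [tigavwi], [rfefwp]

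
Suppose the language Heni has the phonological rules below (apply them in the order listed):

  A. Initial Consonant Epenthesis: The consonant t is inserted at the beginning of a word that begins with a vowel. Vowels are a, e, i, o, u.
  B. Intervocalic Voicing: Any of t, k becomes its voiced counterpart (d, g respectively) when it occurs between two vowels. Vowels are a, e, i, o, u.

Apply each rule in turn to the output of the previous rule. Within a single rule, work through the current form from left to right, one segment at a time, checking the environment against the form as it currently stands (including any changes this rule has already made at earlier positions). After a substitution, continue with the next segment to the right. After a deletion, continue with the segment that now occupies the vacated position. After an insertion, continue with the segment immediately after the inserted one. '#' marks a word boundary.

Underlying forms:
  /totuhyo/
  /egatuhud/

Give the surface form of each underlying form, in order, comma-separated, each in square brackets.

/totuhyo/:
  A Initial Consonant Epenthesis: no change — [totuhyo]
  B Intervocalic Voicing: [totuhyo] → [toduhyo]
/egatuhud/:
  A Initial Consonant Epenthesis: [egatuhud] → [tegatuhud]
  B Intervocalic Voicing: [tegatuhud] → [tegaduhud]

[toduhyo], [tegaduhud]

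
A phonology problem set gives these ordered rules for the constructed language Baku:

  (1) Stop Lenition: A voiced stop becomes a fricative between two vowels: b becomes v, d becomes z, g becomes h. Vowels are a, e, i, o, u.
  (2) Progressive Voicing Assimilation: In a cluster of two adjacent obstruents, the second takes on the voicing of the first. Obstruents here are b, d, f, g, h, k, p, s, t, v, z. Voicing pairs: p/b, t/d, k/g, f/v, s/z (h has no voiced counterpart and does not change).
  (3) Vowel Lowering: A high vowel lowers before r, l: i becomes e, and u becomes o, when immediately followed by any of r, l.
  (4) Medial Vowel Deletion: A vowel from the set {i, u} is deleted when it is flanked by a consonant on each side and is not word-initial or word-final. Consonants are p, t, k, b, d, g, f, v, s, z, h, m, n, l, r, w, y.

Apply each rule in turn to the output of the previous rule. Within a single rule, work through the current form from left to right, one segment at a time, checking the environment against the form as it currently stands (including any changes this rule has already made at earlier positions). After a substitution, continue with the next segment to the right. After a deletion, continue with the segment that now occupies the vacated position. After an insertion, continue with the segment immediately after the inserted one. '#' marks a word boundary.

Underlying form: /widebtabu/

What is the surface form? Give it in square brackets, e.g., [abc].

[wzebdavu]

(1) Stop Lenition: [widebtabu] → [wizebtavu]
(2) Progressive Voicing Assimilation: [wizebtavu] → [wizebdavu]
(3) Vowel Lowering: no change — [wizebdavu]
(4) Medial Vowel Deletion: [wizebdavu] → [wzebdavu]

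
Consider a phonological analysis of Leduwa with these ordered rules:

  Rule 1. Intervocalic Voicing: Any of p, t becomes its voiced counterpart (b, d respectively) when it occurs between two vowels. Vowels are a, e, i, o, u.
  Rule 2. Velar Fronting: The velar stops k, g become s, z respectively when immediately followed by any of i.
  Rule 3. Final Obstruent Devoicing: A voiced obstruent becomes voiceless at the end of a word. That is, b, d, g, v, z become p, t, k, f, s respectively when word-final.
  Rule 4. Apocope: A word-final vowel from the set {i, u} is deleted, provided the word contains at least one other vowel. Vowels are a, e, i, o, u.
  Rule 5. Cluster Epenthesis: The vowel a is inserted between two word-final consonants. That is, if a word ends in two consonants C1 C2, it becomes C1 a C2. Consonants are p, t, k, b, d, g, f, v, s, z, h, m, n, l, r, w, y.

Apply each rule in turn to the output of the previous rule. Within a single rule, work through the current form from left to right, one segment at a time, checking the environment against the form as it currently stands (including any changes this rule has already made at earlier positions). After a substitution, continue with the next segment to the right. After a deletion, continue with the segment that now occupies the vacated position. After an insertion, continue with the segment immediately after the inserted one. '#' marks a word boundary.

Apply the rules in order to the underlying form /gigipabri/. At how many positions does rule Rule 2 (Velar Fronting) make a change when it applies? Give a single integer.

2

Rule 1 Intervocalic Voicing: [gigipabri] → [gigibabri]
Rule 2 Velar Fronting: [gigibabri] → [zizibabri]
Rule 3 Final Obstruent Devoicing: no change — [zizibabri]
Rule 4 Apocope: [zizibabri] → [zizibabr]
Rule 5 Cluster Epenthesis: [zizibabr] → [zizibabar]
Rule Rule 2 changed 2 position(s).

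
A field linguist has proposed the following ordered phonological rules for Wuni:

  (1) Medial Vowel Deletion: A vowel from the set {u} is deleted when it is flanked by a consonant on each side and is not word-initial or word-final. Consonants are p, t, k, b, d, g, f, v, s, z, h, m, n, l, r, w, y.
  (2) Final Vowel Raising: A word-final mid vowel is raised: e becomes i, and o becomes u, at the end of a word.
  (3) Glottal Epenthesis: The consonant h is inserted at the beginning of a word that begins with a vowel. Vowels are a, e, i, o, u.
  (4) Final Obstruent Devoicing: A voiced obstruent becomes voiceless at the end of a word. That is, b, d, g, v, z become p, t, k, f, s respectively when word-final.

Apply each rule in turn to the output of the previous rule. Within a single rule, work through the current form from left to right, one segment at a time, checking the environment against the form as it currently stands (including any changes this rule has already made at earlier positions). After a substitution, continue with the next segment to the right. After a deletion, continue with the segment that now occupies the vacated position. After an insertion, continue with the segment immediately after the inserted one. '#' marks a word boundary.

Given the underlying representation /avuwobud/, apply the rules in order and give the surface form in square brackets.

(1) Medial Vowel Deletion: [avuwobud] → [avwobd]
(2) Final Vowel Raising: no change — [avwobd]
(3) Glottal Epenthesis: [avwobd] → [havwobd]
(4) Final Obstruent Devoicing: [havwobd] → [havwobt]

[havwobt]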